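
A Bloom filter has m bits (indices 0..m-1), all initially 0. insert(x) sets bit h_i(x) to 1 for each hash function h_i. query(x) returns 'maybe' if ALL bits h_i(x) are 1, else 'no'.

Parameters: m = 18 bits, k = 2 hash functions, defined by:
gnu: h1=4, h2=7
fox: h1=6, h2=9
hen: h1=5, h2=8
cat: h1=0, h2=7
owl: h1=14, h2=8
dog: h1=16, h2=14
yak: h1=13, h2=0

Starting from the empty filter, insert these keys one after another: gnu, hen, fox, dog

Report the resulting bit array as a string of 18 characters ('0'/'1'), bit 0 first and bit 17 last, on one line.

Start: bits=000000000000000000
After insert 'gnu': sets bits 4 7 -> bits=000010010000000000
After insert 'hen': sets bits 5 8 -> bits=000011011000000000
After insert 'fox': sets bits 6 9 -> bits=000011111100000000
After insert 'dog': sets bits 14 16 -> bits=000011111100001010

Answer: 000011111100001010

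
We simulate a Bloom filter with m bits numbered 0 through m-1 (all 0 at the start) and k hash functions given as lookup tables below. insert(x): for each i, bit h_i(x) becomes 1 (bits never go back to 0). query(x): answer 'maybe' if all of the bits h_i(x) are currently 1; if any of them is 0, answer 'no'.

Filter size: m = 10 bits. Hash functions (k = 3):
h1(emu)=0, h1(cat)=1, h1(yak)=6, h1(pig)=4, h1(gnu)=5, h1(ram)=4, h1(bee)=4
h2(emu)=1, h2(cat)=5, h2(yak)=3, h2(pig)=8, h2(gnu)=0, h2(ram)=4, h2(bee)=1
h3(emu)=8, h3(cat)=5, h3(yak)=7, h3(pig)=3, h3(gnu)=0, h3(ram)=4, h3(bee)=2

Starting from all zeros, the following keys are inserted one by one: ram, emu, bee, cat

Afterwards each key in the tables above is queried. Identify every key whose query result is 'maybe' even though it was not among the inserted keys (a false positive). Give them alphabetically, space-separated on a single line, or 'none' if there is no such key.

Start: bits=0000000000
After insert 'ram': sets bits 4 -> bits=0000100000
After insert 'emu': sets bits 0 1 8 -> bits=1100100010
After insert 'bee': sets bits 1 2 4 -> bits=1110100010
After insert 'cat': sets bits 1 5 -> bits=1110110010
Not inserted: gnu pig yak — query each against bits=1110110010:
query gnu: checks bit0=1, bit5=1 (all 1) -> maybe => FALSE POSITIVE
query pig: checks bit3=0, bit4=1, bit8=1 (has a 0) -> no => not a false positive
query yak: checks bit3=0, bit6=0, bit7=0 (has a 0) -> no => not a false positive
False positives (alphabetical): gnu

Answer: gnu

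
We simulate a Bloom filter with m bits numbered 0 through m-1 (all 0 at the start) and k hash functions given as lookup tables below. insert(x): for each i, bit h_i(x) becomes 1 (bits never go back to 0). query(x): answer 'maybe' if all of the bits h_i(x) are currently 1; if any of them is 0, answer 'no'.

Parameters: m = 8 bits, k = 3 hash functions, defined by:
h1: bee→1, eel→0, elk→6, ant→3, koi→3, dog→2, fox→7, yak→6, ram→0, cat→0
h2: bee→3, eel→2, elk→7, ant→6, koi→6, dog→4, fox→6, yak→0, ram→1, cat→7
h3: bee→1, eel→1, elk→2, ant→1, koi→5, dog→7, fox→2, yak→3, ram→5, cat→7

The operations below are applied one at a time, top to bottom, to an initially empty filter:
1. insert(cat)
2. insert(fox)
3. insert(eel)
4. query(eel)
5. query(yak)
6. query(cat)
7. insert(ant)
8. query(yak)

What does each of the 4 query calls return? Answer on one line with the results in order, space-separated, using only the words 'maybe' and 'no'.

Answer: maybe no maybe maybe

Derivation:
Start: bits=00000000
Op 1: insert cat -> sets bits 0 7 -> bits=10000001
Op 2: insert fox -> sets bits 2 6 7 -> bits=10100011
Op 3: insert eel -> sets bits 0 1 2 -> bits=11100011
Op 4: query eel -> checks bit0=1, bit1=1, bit2=1 (all 1) -> maybe
Op 5: query yak -> checks bit0=1, bit3=0, bit6=1 (has a 0) -> no
Op 6: query cat -> checks bit0=1, bit7=1 (all 1) -> maybe
Op 7: insert ant -> sets bits 1 3 6 -> bits=11110011
Op 8: query yak -> checks bit0=1, bit3=1, bit6=1 (all 1) -> maybe
Query results in order: maybe no maybe maybe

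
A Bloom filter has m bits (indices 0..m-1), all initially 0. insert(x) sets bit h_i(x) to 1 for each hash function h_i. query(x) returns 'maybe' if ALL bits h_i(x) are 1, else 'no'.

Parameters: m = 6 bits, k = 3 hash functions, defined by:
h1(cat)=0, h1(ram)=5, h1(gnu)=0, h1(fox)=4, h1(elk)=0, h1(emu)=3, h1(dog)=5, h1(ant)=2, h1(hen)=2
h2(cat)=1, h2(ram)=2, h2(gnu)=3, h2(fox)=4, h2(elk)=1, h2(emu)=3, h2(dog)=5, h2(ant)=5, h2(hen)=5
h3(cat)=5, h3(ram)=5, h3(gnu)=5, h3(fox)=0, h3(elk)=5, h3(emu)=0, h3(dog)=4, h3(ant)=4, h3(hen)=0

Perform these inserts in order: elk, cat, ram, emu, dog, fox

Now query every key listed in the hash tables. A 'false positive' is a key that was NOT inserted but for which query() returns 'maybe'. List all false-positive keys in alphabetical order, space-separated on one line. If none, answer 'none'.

Start: bits=000000
After insert 'elk': sets bits 0 1 5 -> bits=110001
After insert 'cat': sets bits 0 1 5 -> bits=110001
After insert 'ram': sets bits 2 5 -> bits=111001
After insert 'emu': sets bits 0 3 -> bits=111101
After insert 'dog': sets bits 4 5 -> bits=111111
After insert 'fox': sets bits 0 4 -> bits=111111
Not inserted: ant gnu hen — query each against bits=111111:
query ant: checks bit2=1, bit4=1, bit5=1 (all 1) -> maybe => FALSE POSITIVE
query gnu: checks bit0=1, bit3=1, bit5=1 (all 1) -> maybe => FALSE POSITIVE
query hen: checks bit0=1, bit2=1, bit5=1 (all 1) -> maybe => FALSE POSITIVE
False positives (alphabetical): ant gnu hen

Answer: ant gnu hen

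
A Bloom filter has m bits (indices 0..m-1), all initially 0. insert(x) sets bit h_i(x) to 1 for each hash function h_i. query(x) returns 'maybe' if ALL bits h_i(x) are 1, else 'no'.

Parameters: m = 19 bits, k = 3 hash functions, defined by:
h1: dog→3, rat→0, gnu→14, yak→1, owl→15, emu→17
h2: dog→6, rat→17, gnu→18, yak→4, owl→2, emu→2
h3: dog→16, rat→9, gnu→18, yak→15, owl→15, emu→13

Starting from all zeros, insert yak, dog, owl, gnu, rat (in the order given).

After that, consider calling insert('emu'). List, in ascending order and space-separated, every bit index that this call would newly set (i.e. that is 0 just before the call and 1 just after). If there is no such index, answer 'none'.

Start: bits=0000000000000000000
After insert 'yak': sets bits 1 4 15 -> bits=0100100000000001000
After insert 'dog': sets bits 3 6 16 -> bits=0101101000000001100
After insert 'owl': sets bits 2 15 -> bits=0111101000000001100
After insert 'gnu': sets bits 14 18 -> bits=0111101000000011101
After insert 'rat': sets bits 0 9 17 -> bits=1111101001000011111
insert 'emu' would touch bits 2 13 17; currently bit2=1, bit13=0, bit17=1
Bits that are 0 among those (would change 0->1): 13

Answer: 13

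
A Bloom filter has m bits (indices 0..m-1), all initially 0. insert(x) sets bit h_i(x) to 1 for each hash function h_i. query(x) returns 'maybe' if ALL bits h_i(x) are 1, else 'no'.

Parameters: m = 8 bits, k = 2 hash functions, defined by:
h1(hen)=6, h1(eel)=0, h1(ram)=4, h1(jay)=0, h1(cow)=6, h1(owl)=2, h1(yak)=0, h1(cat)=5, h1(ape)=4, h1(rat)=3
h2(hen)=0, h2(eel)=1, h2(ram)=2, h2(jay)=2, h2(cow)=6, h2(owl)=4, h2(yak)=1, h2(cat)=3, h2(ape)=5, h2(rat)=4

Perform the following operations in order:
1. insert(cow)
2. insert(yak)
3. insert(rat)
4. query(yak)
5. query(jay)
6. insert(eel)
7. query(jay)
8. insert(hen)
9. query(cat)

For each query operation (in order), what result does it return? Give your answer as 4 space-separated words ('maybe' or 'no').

Start: bits=00000000
Op 1: insert cow -> sets bits 6 -> bits=00000010
Op 2: insert yak -> sets bits 0 1 -> bits=11000010
Op 3: insert rat -> sets bits 3 4 -> bits=11011010
Op 4: query yak -> checks bit0=1, bit1=1 (all 1) -> maybe
Op 5: query jay -> checks bit0=1, bit2=0 (has a 0) -> no
Op 6: insert eel -> sets bits 0 1 -> bits=11011010
Op 7: query jay -> checks bit0=1, bit2=0 (has a 0) -> no
Op 8: insert hen -> sets bits 0 6 -> bits=11011010
Op 9: query cat -> checks bit3=1, bit5=0 (has a 0) -> no
Query results in order: maybe no no no

Answer: maybe no no no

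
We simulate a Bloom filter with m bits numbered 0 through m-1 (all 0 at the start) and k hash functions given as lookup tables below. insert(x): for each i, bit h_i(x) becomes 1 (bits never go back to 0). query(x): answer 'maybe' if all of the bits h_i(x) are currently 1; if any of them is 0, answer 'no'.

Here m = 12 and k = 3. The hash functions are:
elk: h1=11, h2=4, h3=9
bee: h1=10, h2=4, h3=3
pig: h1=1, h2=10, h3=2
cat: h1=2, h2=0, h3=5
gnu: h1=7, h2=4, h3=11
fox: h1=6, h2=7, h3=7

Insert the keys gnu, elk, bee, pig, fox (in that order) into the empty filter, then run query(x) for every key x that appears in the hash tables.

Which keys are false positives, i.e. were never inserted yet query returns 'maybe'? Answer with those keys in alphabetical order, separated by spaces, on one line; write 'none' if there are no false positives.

Answer: none

Derivation:
Start: bits=000000000000
After insert 'gnu': sets bits 4 7 11 -> bits=000010010001
After insert 'elk': sets bits 4 9 11 -> bits=000010010101
After insert 'bee': sets bits 3 4 10 -> bits=000110010111
After insert 'pig': sets bits 1 2 10 -> bits=011110010111
After insert 'fox': sets bits 6 7 -> bits=011110110111
Not inserted: cat — query each against bits=011110110111:
query cat: checks bit0=0, bit2=1, bit5=0 (has a 0) -> no => not a false positive
False positives (alphabetical): none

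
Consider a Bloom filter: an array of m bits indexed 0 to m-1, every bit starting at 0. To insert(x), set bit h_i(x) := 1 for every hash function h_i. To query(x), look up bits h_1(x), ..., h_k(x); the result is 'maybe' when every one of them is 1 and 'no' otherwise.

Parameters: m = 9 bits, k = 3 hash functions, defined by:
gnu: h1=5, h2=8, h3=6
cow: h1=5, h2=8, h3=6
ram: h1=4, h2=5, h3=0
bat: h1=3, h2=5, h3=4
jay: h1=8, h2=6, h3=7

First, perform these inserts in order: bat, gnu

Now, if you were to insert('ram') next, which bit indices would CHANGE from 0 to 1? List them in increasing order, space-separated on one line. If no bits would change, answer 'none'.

Start: bits=000000000
After insert 'bat': sets bits 3 4 5 -> bits=000111000
After insert 'gnu': sets bits 5 6 8 -> bits=000111101
insert 'ram' would touch bits 0 4 5; currently bit0=0, bit4=1, bit5=1
Bits that are 0 among those (would change 0->1): 0

Answer: 0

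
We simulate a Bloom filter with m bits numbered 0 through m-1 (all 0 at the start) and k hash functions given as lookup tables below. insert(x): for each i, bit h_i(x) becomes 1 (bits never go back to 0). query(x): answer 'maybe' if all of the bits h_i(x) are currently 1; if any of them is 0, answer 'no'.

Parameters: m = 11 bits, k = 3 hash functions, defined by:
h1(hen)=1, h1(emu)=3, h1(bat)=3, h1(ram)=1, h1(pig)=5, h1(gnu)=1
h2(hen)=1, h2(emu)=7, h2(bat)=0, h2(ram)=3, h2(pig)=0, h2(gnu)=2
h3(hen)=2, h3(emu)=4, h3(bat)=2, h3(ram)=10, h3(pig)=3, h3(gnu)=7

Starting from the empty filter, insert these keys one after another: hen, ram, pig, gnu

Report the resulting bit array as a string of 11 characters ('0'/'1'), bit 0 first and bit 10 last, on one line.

Start: bits=00000000000
After insert 'hen': sets bits 1 2 -> bits=01100000000
After insert 'ram': sets bits 1 3 10 -> bits=01110000001
After insert 'pig': sets bits 0 3 5 -> bits=11110100001
After insert 'gnu': sets bits 1 2 7 -> bits=11110101001

Answer: 11110101001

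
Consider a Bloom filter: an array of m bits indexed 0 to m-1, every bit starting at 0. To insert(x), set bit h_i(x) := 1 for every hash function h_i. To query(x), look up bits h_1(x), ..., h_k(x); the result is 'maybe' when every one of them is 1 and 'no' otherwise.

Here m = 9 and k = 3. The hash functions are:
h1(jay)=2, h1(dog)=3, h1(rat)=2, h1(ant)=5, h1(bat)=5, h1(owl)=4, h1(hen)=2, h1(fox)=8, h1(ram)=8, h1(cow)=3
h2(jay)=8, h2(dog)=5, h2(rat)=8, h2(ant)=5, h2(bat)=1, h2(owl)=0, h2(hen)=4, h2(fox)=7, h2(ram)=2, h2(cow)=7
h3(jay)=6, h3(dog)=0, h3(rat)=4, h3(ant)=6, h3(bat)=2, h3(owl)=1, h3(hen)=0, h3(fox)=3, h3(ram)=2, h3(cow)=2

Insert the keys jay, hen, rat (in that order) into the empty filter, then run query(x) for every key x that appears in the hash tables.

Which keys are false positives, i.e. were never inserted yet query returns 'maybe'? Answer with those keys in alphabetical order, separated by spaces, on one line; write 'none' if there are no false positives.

Start: bits=000000000
After insert 'jay': sets bits 2 6 8 -> bits=001000101
After insert 'hen': sets bits 0 2 4 -> bits=101010101
After insert 'rat': sets bits 2 4 8 -> bits=101010101
Not inserted: ant bat cow dog fox owl ram — query each against bits=101010101:
query ant: checks bit5=0, bit6=1 (has a 0) -> no => not a false positive
query bat: checks bit1=0, bit2=1, bit5=0 (has a 0) -> no => not a false positive
query cow: checks bit2=1, bit3=0, bit7=0 (has a 0) -> no => not a false positive
query dog: checks bit0=1, bit3=0, bit5=0 (has a 0) -> no => not a false positive
query fox: checks bit3=0, bit7=0, bit8=1 (has a 0) -> no => not a false positive
query owl: checks bit0=1, bit1=0, bit4=1 (has a 0) -> no => not a false positive
query ram: checks bit2=1, bit8=1 (all 1) -> maybe => FALSE POSITIVE
False positives (alphabetical): ram

Answer: ram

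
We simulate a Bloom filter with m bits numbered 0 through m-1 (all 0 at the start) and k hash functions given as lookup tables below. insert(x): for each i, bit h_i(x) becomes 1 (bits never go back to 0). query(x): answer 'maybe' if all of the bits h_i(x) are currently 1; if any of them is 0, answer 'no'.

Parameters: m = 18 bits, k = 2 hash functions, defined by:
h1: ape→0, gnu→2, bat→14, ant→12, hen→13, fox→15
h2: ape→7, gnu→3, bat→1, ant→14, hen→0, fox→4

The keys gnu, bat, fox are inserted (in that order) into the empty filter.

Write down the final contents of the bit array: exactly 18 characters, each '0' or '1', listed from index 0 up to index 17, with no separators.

Start: bits=000000000000000000
After insert 'gnu': sets bits 2 3 -> bits=001100000000000000
After insert 'bat': sets bits 1 14 -> bits=011100000000001000
After insert 'fox': sets bits 4 15 -> bits=011110000000001100

Answer: 011110000000001100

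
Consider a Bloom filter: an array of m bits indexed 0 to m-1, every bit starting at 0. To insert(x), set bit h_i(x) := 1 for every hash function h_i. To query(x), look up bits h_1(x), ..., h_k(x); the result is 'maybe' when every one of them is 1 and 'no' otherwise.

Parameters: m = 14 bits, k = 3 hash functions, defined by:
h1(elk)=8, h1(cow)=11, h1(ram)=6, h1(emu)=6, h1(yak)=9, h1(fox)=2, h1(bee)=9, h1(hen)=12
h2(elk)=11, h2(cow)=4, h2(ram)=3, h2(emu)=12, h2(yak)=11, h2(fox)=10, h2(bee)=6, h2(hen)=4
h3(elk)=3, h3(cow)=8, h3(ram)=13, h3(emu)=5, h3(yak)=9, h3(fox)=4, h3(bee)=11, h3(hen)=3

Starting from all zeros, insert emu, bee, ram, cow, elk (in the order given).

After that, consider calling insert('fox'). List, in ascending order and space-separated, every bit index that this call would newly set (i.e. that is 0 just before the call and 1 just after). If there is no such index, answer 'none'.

Answer: 2 10

Derivation:
Start: bits=00000000000000
After insert 'emu': sets bits 5 6 12 -> bits=00000110000010
After insert 'bee': sets bits 6 9 11 -> bits=00000110010110
After insert 'ram': sets bits 3 6 13 -> bits=00010110010111
After insert 'cow': sets bits 4 8 11 -> bits=00011110110111
After insert 'elk': sets bits 3 8 11 -> bits=00011110110111
insert 'fox' would touch bits 2 4 10; currently bit2=0, bit4=1, bit10=0
Bits that are 0 among those (would change 0->1): 2 10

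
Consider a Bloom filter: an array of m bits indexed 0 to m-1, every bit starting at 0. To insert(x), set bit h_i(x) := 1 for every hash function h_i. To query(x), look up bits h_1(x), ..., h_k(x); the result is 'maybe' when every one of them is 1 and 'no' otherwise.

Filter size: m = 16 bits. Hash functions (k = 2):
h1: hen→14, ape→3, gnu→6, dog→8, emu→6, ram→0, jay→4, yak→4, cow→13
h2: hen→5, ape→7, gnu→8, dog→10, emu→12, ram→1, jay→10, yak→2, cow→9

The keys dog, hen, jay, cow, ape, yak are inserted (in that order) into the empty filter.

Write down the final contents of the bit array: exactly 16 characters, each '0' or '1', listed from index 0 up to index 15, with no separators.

Answer: 0011110111100110

Derivation:
Start: bits=0000000000000000
After insert 'dog': sets bits 8 10 -> bits=0000000010100000
After insert 'hen': sets bits 5 14 -> bits=0000010010100010
After insert 'jay': sets bits 4 10 -> bits=0000110010100010
After insert 'cow': sets bits 9 13 -> bits=0000110011100110
After insert 'ape': sets bits 3 7 -> bits=0001110111100110
After insert 'yak': sets bits 2 4 -> bits=0011110111100110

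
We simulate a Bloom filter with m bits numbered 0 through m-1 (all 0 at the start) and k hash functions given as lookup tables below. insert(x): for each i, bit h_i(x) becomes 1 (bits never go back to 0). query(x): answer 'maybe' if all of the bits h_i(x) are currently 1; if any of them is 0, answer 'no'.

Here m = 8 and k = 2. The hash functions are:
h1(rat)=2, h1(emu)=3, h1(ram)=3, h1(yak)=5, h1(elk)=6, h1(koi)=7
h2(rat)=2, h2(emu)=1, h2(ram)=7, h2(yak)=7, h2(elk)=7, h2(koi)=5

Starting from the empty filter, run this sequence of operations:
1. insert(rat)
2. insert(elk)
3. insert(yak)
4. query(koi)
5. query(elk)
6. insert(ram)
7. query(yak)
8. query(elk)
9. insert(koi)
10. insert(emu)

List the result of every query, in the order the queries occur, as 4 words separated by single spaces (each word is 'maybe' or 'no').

Answer: maybe maybe maybe maybe

Derivation:
Start: bits=00000000
Op 1: insert rat -> sets bits 2 -> bits=00100000
Op 2: insert elk -> sets bits 6 7 -> bits=00100011
Op 3: insert yak -> sets bits 5 7 -> bits=00100111
Op 4: query koi -> checks bit5=1, bit7=1 (all 1) -> maybe
Op 5: query elk -> checks bit6=1, bit7=1 (all 1) -> maybe
Op 6: insert ram -> sets bits 3 7 -> bits=00110111
Op 7: query yak -> checks bit5=1, bit7=1 (all 1) -> maybe
Op 8: query elk -> checks bit6=1, bit7=1 (all 1) -> maybe
Op 9: insert koi -> sets bits 5 7 -> bits=00110111
Op 10: insert emu -> sets bits 1 3 -> bits=01110111
Query results in order: maybe maybe maybe maybe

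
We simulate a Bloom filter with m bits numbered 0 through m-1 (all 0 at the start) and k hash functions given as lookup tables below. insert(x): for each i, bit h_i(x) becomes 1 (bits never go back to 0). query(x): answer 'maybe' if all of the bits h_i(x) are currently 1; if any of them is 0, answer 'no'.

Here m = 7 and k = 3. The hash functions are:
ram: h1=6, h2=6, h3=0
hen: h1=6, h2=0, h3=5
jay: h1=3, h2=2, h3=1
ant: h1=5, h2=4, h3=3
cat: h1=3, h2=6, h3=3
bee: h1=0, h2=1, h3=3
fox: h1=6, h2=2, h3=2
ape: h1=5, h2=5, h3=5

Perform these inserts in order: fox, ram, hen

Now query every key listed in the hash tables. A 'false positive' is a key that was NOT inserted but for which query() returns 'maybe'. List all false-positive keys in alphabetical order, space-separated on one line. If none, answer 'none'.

Start: bits=0000000
After insert 'fox': sets bits 2 6 -> bits=0010001
After insert 'ram': sets bits 0 6 -> bits=1010001
After insert 'hen': sets bits 0 5 6 -> bits=1010011
Not inserted: ant ape bee cat jay — query each against bits=1010011:
query ant: checks bit3=0, bit4=0, bit5=1 (has a 0) -> no => not a false positive
query ape: checks bit5=1 (all 1) -> maybe => FALSE POSITIVE
query bee: checks bit0=1, bit1=0, bit3=0 (has a 0) -> no => not a false positive
query cat: checks bit3=0, bit6=1 (has a 0) -> no => not a false positive
query jay: checks bit1=0, bit2=1, bit3=0 (has a 0) -> no => not a false positive
False positives (alphabetical): ape

Answer: ape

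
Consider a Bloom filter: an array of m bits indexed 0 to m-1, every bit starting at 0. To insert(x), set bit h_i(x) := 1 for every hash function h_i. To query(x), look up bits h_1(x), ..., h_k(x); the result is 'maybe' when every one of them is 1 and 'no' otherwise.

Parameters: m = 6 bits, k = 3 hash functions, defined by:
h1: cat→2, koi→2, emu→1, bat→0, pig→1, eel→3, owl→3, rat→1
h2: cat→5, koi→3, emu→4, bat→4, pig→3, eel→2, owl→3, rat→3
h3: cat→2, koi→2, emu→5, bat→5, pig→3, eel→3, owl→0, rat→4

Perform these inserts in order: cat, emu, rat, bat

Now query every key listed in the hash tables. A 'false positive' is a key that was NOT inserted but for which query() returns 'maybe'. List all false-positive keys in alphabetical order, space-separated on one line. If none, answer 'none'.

Start: bits=000000
After insert 'cat': sets bits 2 5 -> bits=001001
After insert 'emu': sets bits 1 4 5 -> bits=011011
After insert 'rat': sets bits 1 3 4 -> bits=011111
After insert 'bat': sets bits 0 4 5 -> bits=111111
Not inserted: eel koi owl pig — query each against bits=111111:
query eel: checks bit2=1, bit3=1 (all 1) -> maybe => FALSE POSITIVE
query koi: checks bit2=1, bit3=1 (all 1) -> maybe => FALSE POSITIVE
query owl: checks bit0=1, bit3=1 (all 1) -> maybe => FALSE POSITIVE
query pig: checks bit1=1, bit3=1 (all 1) -> maybe => FALSE POSITIVE
False positives (alphabetical): eel koi owl pig

Answer: eel koi owl pig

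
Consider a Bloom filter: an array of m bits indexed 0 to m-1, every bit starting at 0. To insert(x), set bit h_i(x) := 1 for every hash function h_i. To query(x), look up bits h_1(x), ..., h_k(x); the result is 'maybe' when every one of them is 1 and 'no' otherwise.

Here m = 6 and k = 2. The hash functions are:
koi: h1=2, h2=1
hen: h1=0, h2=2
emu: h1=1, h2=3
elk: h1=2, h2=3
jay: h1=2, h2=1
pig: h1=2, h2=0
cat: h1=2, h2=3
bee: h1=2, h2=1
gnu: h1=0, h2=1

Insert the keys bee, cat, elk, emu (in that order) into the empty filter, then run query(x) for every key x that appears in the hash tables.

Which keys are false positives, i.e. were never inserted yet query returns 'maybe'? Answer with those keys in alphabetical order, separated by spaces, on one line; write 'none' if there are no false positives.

Start: bits=000000
After insert 'bee': sets bits 1 2 -> bits=011000
After insert 'cat': sets bits 2 3 -> bits=011100
After insert 'elk': sets bits 2 3 -> bits=011100
After insert 'emu': sets bits 1 3 -> bits=011100
Not inserted: gnu hen jay koi pig — query each against bits=011100:
query gnu: checks bit0=0, bit1=1 (has a 0) -> no => not a false positive
query hen: checks bit0=0, bit2=1 (has a 0) -> no => not a false positive
query jay: checks bit1=1, bit2=1 (all 1) -> maybe => FALSE POSITIVE
query koi: checks bit1=1, bit2=1 (all 1) -> maybe => FALSE POSITIVE
query pig: checks bit0=0, bit2=1 (has a 0) -> no => not a false positive
False positives (alphabetical): jay koi

Answer: jay koi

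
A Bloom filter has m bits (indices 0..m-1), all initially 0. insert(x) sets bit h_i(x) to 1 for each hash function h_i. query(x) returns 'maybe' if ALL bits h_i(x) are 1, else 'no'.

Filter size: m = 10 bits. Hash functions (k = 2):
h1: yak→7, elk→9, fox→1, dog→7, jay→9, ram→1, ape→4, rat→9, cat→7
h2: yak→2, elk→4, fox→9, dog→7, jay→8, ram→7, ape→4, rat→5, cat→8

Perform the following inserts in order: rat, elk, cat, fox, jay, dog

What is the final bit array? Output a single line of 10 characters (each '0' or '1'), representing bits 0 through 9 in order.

Answer: 0100110111

Derivation:
Start: bits=0000000000
After insert 'rat': sets bits 5 9 -> bits=0000010001
After insert 'elk': sets bits 4 9 -> bits=0000110001
After insert 'cat': sets bits 7 8 -> bits=0000110111
After insert 'fox': sets bits 1 9 -> bits=0100110111
After insert 'jay': sets bits 8 9 -> bits=0100110111
After insert 'dog': sets bits 7 -> bits=0100110111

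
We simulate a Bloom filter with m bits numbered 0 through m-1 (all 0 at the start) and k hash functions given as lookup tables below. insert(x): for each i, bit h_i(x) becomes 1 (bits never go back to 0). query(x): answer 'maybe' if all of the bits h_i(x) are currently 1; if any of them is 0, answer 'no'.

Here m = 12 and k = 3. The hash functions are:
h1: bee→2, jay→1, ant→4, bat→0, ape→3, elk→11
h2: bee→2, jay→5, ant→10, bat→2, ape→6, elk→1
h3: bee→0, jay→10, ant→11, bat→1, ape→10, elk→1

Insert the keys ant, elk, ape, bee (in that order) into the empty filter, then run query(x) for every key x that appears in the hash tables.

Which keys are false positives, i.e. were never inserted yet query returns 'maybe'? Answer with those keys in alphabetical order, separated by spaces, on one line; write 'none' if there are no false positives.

Answer: bat

Derivation:
Start: bits=000000000000
After insert 'ant': sets bits 4 10 11 -> bits=000010000011
After insert 'elk': sets bits 1 11 -> bits=010010000011
After insert 'ape': sets bits 3 6 10 -> bits=010110100011
After insert 'bee': sets bits 0 2 -> bits=111110100011
Not inserted: bat jay — query each against bits=111110100011:
query bat: checks bit0=1, bit1=1, bit2=1 (all 1) -> maybe => FALSE POSITIVE
query jay: checks bit1=1, bit5=0, bit10=1 (has a 0) -> no => not a false positive
False positives (alphabetical): bat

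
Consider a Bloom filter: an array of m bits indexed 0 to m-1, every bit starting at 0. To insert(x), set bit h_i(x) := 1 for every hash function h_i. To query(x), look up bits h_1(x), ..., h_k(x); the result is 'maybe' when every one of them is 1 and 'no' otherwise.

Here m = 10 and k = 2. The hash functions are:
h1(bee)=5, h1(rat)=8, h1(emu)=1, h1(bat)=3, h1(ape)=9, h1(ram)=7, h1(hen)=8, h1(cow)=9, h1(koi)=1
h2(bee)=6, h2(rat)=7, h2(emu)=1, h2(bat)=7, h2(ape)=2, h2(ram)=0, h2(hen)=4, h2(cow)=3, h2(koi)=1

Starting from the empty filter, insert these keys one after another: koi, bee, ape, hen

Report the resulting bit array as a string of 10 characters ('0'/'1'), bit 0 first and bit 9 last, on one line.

Start: bits=0000000000
After insert 'koi': sets bits 1 -> bits=0100000000
After insert 'bee': sets bits 5 6 -> bits=0100011000
After insert 'ape': sets bits 2 9 -> bits=0110011001
After insert 'hen': sets bits 4 8 -> bits=0110111011

Answer: 0110111011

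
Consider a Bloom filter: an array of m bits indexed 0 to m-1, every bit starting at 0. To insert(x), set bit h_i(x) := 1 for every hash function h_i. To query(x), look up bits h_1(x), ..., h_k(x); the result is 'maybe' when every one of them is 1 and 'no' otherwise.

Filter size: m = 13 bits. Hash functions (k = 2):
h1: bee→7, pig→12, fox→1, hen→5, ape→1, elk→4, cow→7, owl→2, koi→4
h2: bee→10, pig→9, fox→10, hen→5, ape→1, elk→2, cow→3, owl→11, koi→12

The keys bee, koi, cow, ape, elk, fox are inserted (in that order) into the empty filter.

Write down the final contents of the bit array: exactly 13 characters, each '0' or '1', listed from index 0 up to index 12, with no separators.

Answer: 0111100100101

Derivation:
Start: bits=0000000000000
After insert 'bee': sets bits 7 10 -> bits=0000000100100
After insert 'koi': sets bits 4 12 -> bits=0000100100101
After insert 'cow': sets bits 3 7 -> bits=0001100100101
After insert 'ape': sets bits 1 -> bits=0101100100101
After insert 'elk': sets bits 2 4 -> bits=0111100100101
After insert 'fox': sets bits 1 10 -> bits=0111100100101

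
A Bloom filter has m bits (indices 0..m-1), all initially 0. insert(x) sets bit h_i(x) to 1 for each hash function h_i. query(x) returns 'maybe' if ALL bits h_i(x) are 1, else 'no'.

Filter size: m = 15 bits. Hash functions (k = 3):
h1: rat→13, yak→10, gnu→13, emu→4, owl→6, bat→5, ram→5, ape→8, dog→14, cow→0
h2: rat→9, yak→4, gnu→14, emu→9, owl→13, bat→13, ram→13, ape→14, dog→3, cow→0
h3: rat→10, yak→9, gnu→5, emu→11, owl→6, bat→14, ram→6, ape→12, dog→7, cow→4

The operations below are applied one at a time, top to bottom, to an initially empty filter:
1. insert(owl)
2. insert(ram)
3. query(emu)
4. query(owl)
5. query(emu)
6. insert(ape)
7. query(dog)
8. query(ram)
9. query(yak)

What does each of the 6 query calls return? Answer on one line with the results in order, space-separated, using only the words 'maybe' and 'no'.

Answer: no maybe no no maybe no

Derivation:
Start: bits=000000000000000
Op 1: insert owl -> sets bits 6 13 -> bits=000000100000010
Op 2: insert ram -> sets bits 5 6 13 -> bits=000001100000010
Op 3: query emu -> checks bit4=0, bit9=0, bit11=0 (has a 0) -> no
Op 4: query owl -> checks bit6=1, bit13=1 (all 1) -> maybe
Op 5: query emu -> checks bit4=0, bit9=0, bit11=0 (has a 0) -> no
Op 6: insert ape -> sets bits 8 12 14 -> bits=000001101000111
Op 7: query dog -> checks bit3=0, bit7=0, bit14=1 (has a 0) -> no
Op 8: query ram -> checks bit5=1, bit6=1, bit13=1 (all 1) -> maybe
Op 9: query yak -> checks bit4=0, bit9=0, bit10=0 (has a 0) -> no
Query results in order: no maybe no no maybe no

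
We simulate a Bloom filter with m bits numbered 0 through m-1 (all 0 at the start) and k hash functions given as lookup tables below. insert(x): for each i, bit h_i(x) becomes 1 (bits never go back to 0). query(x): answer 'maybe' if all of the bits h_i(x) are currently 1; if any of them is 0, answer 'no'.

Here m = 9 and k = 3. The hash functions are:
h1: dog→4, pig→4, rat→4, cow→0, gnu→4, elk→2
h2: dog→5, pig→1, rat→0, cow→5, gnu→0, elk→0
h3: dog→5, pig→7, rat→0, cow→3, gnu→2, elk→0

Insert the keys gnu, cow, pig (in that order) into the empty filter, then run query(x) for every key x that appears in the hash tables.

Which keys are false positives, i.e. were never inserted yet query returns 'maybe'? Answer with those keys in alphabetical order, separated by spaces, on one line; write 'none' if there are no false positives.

Answer: dog elk rat

Derivation:
Start: bits=000000000
After insert 'gnu': sets bits 0 2 4 -> bits=101010000
After insert 'cow': sets bits 0 3 5 -> bits=101111000
After insert 'pig': sets bits 1 4 7 -> bits=111111010
Not inserted: dog elk rat — query each against bits=111111010:
query dog: checks bit4=1, bit5=1 (all 1) -> maybe => FALSE POSITIVE
query elk: checks bit0=1, bit2=1 (all 1) -> maybe => FALSE POSITIVE
query rat: checks bit0=1, bit4=1 (all 1) -> maybe => FALSE POSITIVE
False positives (alphabetical): dog elk rat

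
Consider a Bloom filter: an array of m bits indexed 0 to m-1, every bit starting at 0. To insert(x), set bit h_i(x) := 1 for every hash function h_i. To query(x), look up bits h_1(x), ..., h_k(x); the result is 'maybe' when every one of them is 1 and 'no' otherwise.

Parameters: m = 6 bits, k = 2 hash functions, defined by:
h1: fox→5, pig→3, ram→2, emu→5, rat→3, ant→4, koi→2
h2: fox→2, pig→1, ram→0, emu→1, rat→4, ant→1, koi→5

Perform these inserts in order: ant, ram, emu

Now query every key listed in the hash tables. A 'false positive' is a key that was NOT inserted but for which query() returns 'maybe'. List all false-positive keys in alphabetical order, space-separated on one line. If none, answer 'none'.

Answer: fox koi

Derivation:
Start: bits=000000
After insert 'ant': sets bits 1 4 -> bits=010010
After insert 'ram': sets bits 0 2 -> bits=111010
After insert 'emu': sets bits 1 5 -> bits=111011
Not inserted: fox koi pig rat — query each against bits=111011:
query fox: checks bit2=1, bit5=1 (all 1) -> maybe => FALSE POSITIVE
query koi: checks bit2=1, bit5=1 (all 1) -> maybe => FALSE POSITIVE
query pig: checks bit1=1, bit3=0 (has a 0) -> no => not a false positive
query rat: checks bit3=0, bit4=1 (has a 0) -> no => not a false positive
False positives (alphabetical): fox koi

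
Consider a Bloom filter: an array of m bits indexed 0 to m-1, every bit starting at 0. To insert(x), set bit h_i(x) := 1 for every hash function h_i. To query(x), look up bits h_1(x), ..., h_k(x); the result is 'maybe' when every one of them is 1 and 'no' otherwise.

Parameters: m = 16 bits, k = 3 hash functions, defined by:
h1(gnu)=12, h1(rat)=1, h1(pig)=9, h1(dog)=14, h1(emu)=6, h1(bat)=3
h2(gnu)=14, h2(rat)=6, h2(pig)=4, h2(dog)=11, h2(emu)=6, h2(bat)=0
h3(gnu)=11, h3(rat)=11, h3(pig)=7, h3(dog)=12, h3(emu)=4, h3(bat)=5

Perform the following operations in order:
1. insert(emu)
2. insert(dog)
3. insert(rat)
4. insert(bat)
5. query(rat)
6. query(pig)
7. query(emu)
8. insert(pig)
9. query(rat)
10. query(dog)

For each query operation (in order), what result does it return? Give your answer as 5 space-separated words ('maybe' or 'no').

Start: bits=0000000000000000
Op 1: insert emu -> sets bits 4 6 -> bits=0000101000000000
Op 2: insert dog -> sets bits 11 12 14 -> bits=0000101000011010
Op 3: insert rat -> sets bits 1 6 11 -> bits=0100101000011010
Op 4: insert bat -> sets bits 0 3 5 -> bits=1101111000011010
Op 5: query rat -> checks bit1=1, bit6=1, bit11=1 (all 1) -> maybe
Op 6: query pig -> checks bit4=1, bit7=0, bit9=0 (has a 0) -> no
Op 7: query emu -> checks bit4=1, bit6=1 (all 1) -> maybe
Op 8: insert pig -> sets bits 4 7 9 -> bits=1101111101011010
Op 9: query rat -> checks bit1=1, bit6=1, bit11=1 (all 1) -> maybe
Op 10: query dog -> checks bit11=1, bit12=1, bit14=1 (all 1) -> maybe
Query results in order: maybe no maybe maybe maybe

Answer: maybe no maybe maybe maybe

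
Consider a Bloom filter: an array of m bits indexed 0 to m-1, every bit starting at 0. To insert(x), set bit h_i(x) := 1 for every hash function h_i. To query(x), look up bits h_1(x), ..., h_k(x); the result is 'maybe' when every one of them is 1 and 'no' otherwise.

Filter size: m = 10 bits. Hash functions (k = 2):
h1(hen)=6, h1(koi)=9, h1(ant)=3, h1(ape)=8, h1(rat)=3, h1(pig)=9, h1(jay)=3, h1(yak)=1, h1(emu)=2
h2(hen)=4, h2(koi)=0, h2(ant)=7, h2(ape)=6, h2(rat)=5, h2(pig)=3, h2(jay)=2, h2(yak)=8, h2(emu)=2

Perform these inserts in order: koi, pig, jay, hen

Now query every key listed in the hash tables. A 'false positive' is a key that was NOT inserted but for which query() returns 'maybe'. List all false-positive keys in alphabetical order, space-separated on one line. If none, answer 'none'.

Start: bits=0000000000
After insert 'koi': sets bits 0 9 -> bits=1000000001
After insert 'pig': sets bits 3 9 -> bits=1001000001
After insert 'jay': sets bits 2 3 -> bits=1011000001
After insert 'hen': sets bits 4 6 -> bits=1011101001
Not inserted: ant ape emu rat yak — query each against bits=1011101001:
query ant: checks bit3=1, bit7=0 (has a 0) -> no => not a false positive
query ape: checks bit6=1, bit8=0 (has a 0) -> no => not a false positive
query emu: checks bit2=1 (all 1) -> maybe => FALSE POSITIVE
query rat: checks bit3=1, bit5=0 (has a 0) -> no => not a false positive
query yak: checks bit1=0, bit8=0 (has a 0) -> no => not a false positive
False positives (alphabetical): emu

Answer: emu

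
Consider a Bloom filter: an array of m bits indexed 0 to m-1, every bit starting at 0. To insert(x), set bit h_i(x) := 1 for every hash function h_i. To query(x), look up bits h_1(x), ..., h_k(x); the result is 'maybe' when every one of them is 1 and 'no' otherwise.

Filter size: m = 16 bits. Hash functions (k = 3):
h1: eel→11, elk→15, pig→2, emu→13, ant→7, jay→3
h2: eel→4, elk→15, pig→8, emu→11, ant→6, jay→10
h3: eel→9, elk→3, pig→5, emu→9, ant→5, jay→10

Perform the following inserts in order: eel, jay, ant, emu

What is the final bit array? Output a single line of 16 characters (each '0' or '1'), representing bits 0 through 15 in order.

Start: bits=0000000000000000
After insert 'eel': sets bits 4 9 11 -> bits=0000100001010000
After insert 'jay': sets bits 3 10 -> bits=0001100001110000
After insert 'ant': sets bits 5 6 7 -> bits=0001111101110000
After insert 'emu': sets bits 9 11 13 -> bits=0001111101110100

Answer: 0001111101110100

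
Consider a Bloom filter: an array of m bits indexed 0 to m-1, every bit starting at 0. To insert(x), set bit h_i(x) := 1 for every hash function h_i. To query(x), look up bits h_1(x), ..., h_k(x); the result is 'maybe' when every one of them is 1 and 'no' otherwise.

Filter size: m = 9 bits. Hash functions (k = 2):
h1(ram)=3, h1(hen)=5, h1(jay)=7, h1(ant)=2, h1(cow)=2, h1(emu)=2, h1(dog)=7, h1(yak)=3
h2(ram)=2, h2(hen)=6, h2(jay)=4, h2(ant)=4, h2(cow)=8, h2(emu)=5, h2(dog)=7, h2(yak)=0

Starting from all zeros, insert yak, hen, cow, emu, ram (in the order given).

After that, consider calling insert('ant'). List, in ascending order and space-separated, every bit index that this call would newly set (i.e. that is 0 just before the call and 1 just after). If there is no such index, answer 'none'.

Start: bits=000000000
After insert 'yak': sets bits 0 3 -> bits=100100000
After insert 'hen': sets bits 5 6 -> bits=100101100
After insert 'cow': sets bits 2 8 -> bits=101101101
After insert 'emu': sets bits 2 5 -> bits=101101101
After insert 'ram': sets bits 2 3 -> bits=101101101
insert 'ant' would touch bits 2 4; currently bit2=1, bit4=0
Bits that are 0 among those (would change 0->1): 4

Answer: 4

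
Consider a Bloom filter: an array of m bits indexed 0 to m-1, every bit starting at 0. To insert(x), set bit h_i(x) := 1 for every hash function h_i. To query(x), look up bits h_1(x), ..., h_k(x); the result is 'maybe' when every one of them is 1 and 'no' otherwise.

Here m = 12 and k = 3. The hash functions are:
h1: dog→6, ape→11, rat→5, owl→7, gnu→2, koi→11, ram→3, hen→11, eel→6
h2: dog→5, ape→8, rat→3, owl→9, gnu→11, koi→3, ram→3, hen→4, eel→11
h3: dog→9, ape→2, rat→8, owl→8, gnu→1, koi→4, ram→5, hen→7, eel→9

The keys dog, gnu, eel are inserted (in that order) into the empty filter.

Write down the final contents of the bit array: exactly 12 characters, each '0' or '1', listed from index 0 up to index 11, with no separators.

Start: bits=000000000000
After insert 'dog': sets bits 5 6 9 -> bits=000001100100
After insert 'gnu': sets bits 1 2 11 -> bits=011001100101
After insert 'eel': sets bits 6 9 11 -> bits=011001100101

Answer: 011001100101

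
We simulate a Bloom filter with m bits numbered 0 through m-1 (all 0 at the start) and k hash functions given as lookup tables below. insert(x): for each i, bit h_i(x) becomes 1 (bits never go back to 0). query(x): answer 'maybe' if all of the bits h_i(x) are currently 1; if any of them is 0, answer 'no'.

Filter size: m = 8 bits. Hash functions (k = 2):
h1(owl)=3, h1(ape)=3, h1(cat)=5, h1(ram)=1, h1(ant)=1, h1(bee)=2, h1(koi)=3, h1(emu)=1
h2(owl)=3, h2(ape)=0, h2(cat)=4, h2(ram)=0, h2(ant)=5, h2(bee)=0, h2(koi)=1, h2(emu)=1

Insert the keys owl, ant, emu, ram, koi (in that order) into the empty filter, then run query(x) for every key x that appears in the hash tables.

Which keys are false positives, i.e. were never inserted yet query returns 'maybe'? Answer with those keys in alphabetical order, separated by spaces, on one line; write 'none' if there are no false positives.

Answer: ape

Derivation:
Start: bits=00000000
After insert 'owl': sets bits 3 -> bits=00010000
After insert 'ant': sets bits 1 5 -> bits=01010100
After insert 'emu': sets bits 1 -> bits=01010100
After insert 'ram': sets bits 0 1 -> bits=11010100
After insert 'koi': sets bits 1 3 -> bits=11010100
Not inserted: ape bee cat — query each against bits=11010100:
query ape: checks bit0=1, bit3=1 (all 1) -> maybe => FALSE POSITIVE
query bee: checks bit0=1, bit2=0 (has a 0) -> no => not a false positive
query cat: checks bit4=0, bit5=1 (has a 0) -> no => not a false positive
False positives (alphabetical): ape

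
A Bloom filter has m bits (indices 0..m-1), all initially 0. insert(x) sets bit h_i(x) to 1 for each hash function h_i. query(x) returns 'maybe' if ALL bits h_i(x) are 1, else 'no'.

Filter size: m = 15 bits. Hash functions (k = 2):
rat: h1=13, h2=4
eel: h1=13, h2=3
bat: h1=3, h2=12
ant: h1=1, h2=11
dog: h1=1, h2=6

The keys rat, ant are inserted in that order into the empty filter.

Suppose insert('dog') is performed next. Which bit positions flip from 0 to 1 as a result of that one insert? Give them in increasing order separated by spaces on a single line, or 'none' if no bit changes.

Answer: 6

Derivation:
Start: bits=000000000000000
After insert 'rat': sets bits 4 13 -> bits=000010000000010
After insert 'ant': sets bits 1 11 -> bits=010010000001010
insert 'dog' would touch bits 1 6; currently bit1=1, bit6=0
Bits that are 0 among those (would change 0->1): 6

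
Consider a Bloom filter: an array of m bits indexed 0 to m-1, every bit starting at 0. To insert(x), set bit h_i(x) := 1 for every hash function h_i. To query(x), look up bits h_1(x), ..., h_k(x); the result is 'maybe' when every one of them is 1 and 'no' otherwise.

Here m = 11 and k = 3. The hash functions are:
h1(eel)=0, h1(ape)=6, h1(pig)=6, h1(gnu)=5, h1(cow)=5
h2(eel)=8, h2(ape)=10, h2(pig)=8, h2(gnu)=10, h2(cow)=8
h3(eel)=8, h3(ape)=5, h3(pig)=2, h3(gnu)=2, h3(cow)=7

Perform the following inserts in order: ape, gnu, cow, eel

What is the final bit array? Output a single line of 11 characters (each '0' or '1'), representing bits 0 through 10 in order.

Answer: 10100111101

Derivation:
Start: bits=00000000000
After insert 'ape': sets bits 5 6 10 -> bits=00000110001
After insert 'gnu': sets bits 2 5 10 -> bits=00100110001
After insert 'cow': sets bits 5 7 8 -> bits=00100111101
After insert 'eel': sets bits 0 8 -> bits=10100111101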